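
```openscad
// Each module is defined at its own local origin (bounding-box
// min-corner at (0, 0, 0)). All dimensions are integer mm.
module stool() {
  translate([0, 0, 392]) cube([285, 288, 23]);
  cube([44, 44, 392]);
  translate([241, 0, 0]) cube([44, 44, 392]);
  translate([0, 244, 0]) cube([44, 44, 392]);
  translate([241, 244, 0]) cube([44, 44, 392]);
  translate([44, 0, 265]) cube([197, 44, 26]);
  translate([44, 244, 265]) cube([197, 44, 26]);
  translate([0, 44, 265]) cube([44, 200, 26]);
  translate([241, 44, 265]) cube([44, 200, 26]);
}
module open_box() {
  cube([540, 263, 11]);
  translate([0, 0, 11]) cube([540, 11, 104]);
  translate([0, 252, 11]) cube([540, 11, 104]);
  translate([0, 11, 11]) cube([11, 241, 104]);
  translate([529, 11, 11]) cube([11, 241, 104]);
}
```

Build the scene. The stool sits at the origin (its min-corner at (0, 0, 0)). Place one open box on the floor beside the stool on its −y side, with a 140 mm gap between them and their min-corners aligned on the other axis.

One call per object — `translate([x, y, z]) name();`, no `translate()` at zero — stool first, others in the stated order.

stool();
translate([0, -403, 0]) open_box();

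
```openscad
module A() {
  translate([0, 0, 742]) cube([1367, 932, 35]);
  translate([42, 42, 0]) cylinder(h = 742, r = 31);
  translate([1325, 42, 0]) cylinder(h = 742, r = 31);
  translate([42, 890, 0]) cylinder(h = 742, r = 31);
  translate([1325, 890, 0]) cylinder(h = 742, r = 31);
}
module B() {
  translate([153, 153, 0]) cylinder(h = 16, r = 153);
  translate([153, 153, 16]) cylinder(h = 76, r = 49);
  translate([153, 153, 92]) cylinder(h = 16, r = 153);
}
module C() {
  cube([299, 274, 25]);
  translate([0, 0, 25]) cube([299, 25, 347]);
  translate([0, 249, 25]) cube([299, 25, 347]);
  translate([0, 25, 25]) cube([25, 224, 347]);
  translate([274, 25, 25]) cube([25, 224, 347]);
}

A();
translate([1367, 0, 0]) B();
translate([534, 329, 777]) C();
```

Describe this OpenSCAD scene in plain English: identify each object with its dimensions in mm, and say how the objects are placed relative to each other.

A is a rectangular dining table. The top is 1367×932×35 mm with its upper surface at z = 777 mm. It stands on four round legs of 62 mm diameter, each leg's bounding box inset 11 mm from the nearest pair of top edges, running from the floor to the underside of the top.

B is a spool: two coaxial disc flanges of radius 153 mm and thickness 16 mm, joined by a core cylinder of radius 49 mm and height 76 mm. The lower flange rests on z = 0 and the three cylinders share a vertical axis.

C is an open-topped rectangular box: outside dimensions 299×274×372 mm, with a uniform wall and base thickness of 25 mm. The base is a full 299×274 slab on the floor; four walls sit on top of the base. The front and back walls (the −y and +y sides) span the full width; the two side walls fit between them.

The spool is against the table's +x side, with their −y faces flush. The open box is on top of the table, centred.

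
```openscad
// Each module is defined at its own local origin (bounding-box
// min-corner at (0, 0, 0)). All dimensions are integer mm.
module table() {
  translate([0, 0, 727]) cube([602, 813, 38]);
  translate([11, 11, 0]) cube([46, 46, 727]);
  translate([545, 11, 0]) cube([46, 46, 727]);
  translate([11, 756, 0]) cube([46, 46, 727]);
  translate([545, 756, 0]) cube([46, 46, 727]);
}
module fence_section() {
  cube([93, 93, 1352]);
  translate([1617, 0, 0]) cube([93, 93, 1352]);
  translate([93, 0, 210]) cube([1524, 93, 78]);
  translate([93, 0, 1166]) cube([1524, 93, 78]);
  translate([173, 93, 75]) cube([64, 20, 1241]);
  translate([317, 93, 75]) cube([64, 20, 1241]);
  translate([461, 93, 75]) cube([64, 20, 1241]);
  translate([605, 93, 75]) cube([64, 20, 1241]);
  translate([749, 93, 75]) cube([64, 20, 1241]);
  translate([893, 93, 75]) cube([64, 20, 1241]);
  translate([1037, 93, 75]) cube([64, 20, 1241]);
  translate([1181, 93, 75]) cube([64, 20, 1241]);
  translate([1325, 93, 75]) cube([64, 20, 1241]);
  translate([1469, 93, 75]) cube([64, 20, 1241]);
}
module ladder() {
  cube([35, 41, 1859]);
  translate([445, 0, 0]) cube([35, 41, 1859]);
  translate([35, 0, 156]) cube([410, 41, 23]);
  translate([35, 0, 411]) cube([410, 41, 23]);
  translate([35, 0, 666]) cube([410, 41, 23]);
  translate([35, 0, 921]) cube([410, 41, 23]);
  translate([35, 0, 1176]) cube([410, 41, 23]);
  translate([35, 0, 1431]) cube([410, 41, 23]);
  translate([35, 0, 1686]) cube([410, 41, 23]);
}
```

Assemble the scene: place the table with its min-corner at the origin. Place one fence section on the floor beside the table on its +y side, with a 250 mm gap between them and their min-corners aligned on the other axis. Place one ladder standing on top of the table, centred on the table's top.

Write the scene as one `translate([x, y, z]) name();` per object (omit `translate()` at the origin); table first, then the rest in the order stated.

table();
translate([0, 1063, 0]) fence_section();
translate([61, 386, 765]) ladder();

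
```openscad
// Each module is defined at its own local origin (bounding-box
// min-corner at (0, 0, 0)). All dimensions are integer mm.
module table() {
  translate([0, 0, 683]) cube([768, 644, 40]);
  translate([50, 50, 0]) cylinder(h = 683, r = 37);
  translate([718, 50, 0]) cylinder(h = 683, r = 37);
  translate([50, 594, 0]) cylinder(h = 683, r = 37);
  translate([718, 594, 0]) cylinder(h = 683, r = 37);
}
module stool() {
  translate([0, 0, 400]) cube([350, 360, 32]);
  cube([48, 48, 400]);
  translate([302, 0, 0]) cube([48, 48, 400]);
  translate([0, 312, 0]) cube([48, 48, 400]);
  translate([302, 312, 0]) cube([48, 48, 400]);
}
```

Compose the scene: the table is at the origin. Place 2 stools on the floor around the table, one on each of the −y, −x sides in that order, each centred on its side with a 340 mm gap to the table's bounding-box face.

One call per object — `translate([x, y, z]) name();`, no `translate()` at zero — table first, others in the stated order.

table();
translate([209, -700, 0]) stool();
translate([-690, 142, 0]) stool();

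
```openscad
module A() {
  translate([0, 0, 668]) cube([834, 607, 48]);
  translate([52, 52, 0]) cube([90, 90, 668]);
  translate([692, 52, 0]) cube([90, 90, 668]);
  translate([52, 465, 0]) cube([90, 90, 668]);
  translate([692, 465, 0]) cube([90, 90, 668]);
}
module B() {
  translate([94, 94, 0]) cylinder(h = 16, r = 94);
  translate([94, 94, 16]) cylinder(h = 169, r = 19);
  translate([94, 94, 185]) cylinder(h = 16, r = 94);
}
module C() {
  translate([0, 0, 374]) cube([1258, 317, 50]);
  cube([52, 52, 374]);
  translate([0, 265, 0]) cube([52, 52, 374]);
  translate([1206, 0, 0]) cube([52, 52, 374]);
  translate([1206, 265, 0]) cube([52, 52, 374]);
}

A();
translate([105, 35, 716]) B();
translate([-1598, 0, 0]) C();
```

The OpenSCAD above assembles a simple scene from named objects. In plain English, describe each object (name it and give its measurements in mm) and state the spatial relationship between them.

A is a table with a 834×607 mm rectangular top, 48 mm thick, top surface at z = 716 mm, supported by four 90×90 mm square legs, each inset 52 mm from the nearest pair of top edges, running from the floor.

B is a spool: two coaxial disc flanges of radius 94 mm and thickness 16 mm, joined by a core cylinder of radius 19 mm and height 169 mm. The lower flange rests on z = 0 and the three cylinders share a vertical axis.

C is a bench: a 1258×317 mm seat slab, 50 mm thick, top at z = 424 mm, on four 52×52 mm square legs flush with the seat corners and standing on z = 0.

The spool is on top of the table. The bench is on the floor beside the table on its −x side.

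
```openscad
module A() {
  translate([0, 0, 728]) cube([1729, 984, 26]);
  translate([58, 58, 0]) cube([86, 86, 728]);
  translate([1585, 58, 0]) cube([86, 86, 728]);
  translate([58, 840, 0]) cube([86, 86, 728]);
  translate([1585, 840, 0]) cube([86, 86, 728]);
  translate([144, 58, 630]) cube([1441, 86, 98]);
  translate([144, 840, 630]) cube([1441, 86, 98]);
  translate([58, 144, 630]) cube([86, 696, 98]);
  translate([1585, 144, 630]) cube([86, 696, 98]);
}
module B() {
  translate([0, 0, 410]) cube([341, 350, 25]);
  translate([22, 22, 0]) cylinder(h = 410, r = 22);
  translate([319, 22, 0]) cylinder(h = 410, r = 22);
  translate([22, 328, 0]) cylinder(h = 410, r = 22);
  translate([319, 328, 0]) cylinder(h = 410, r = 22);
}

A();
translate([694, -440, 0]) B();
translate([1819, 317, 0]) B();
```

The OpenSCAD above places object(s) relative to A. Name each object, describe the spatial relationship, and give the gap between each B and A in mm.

A is a table. B is a stool. Two stools sit around the table at the −y, +x sides. The gap between each stool and the table is 90 mm.

Each stool's nearest face is 90 mm from the table's bounding box.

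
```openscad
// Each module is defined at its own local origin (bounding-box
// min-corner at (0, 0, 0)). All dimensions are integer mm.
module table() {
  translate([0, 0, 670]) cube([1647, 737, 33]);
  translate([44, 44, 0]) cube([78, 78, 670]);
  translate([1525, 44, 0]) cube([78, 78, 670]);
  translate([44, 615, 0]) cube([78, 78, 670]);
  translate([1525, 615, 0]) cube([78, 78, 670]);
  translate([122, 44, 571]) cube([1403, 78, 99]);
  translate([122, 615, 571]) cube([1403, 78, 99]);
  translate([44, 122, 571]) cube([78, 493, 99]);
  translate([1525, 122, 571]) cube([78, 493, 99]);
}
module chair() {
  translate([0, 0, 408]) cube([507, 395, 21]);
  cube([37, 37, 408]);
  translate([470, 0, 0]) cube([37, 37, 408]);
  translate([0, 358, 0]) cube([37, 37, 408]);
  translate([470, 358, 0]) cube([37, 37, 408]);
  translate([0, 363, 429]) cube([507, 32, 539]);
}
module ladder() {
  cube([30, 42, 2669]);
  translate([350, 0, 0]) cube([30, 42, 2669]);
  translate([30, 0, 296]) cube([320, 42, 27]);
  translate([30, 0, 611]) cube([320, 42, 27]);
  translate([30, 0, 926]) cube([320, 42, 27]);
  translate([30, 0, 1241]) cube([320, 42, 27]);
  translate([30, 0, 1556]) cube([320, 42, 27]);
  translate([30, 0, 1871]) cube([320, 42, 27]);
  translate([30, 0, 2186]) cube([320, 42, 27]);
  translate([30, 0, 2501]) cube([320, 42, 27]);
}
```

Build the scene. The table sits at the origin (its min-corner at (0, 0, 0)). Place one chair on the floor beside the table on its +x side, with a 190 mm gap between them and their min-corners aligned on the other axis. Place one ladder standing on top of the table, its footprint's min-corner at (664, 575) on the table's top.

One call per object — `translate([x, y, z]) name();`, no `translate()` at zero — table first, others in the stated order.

table();
translate([1837, 0, 0]) chair();
translate([664, 575, 703]) ladder();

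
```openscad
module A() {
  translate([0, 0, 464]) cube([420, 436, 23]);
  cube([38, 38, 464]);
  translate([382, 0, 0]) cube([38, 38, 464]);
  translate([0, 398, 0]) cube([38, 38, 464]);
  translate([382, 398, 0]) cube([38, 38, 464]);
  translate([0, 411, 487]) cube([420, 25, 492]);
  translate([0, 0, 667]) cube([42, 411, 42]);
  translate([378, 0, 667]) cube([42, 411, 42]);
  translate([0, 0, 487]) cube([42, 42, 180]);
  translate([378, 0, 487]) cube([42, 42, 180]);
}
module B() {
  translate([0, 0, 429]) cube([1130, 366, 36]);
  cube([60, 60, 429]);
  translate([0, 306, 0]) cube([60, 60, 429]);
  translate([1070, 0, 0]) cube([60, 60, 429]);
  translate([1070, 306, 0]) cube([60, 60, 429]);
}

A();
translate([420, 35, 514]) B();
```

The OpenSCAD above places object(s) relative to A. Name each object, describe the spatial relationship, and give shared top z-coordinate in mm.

Both tops at z = 979 mm.

A is a chair. B is a bench. The bench is beside the chair with their tops flush at z = 979. The shared top z-coordinate is 979 mm.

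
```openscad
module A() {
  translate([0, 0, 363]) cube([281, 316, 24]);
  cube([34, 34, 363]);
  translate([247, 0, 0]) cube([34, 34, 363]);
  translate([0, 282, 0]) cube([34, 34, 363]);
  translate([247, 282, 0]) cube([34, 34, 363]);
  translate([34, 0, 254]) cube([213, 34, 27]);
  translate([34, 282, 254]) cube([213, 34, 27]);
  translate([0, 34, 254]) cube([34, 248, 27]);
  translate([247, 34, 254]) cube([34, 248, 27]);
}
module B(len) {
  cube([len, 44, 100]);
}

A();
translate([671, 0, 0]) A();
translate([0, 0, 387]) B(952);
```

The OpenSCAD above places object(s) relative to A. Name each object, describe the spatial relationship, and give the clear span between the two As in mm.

Second stool starts at x = 671; first ends at x = 281; clear span = 671 − 281 = 390 mm.

A is a stool. B is a beam. A beam spans the tops of two stools. The clear span between the two stools is 390 mm.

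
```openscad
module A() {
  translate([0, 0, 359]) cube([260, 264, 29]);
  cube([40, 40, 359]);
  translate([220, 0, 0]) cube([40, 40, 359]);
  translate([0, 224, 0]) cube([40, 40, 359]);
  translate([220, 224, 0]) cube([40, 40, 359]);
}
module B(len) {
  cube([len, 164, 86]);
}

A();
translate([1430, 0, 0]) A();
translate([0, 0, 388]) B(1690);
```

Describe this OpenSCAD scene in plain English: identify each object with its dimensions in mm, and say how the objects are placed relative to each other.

A is a four-legged stool. The seat is 260×264 mm, 29 mm thick, top at z = 388 mm. It stands on four square legs, each 40×40 mm in cross-section, from z = 0 to the seat underside, each flush with a corner of the seat.

B is a rectangular beam 1690 mm long (x), 164 mm deep (y), 86 mm thick (z).

The beam spans the tops of two stools placed 1170 mm apart, resting at z = 388 mm.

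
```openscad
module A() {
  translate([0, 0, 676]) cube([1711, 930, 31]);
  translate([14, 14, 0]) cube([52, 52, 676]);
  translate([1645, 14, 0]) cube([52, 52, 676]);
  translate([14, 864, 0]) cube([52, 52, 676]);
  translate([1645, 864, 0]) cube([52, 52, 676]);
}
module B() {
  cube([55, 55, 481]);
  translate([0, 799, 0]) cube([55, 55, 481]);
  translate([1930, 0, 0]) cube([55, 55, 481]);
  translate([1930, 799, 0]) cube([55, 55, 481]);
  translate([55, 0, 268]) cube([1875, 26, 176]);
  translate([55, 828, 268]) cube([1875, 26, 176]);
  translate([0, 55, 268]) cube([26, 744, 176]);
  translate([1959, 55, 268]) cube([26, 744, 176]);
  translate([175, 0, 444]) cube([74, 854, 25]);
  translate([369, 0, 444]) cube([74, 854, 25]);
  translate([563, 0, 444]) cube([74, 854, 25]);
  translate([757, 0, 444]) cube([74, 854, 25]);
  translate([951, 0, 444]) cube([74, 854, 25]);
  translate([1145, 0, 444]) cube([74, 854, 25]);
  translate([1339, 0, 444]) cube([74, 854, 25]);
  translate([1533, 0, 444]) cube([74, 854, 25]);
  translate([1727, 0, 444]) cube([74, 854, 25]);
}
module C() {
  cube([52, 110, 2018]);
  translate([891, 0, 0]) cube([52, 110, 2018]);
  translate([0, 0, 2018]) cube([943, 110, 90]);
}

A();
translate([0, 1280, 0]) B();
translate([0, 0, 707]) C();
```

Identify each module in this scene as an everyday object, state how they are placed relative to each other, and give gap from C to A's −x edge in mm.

A is a table. B is a bed frame. C is a door frame. The bed frame is on the floor beside the table on its +y side. The door frame is on top of the table. The gap from the door frame to the table's −x edge is 0 mm.

The door frame's min-x is at 0; the table's min-x is 0; gap = 0 mm.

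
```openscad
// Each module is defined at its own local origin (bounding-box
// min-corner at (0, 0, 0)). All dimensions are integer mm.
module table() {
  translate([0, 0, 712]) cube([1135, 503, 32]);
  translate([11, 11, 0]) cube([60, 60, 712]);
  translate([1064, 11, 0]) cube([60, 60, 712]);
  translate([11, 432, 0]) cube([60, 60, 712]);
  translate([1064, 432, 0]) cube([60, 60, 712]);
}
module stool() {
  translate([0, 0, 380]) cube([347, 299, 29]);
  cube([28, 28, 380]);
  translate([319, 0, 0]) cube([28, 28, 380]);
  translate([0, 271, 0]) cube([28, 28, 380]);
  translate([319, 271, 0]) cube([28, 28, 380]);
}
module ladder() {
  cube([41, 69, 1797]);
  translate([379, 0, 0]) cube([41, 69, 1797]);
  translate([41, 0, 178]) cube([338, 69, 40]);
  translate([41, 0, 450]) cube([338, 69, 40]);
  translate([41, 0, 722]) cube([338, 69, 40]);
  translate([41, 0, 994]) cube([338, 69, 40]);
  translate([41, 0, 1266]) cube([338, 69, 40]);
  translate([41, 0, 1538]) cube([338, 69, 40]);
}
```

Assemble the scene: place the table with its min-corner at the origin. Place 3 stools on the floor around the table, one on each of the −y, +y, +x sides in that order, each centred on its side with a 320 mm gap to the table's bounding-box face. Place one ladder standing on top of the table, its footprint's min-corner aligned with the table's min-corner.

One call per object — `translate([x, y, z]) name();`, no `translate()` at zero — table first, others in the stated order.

table();
translate([394, -619, 0]) stool();
translate([394, 823, 0]) stool();
translate([1455, 102, 0]) stool();
translate([0, 0, 744]) ladder();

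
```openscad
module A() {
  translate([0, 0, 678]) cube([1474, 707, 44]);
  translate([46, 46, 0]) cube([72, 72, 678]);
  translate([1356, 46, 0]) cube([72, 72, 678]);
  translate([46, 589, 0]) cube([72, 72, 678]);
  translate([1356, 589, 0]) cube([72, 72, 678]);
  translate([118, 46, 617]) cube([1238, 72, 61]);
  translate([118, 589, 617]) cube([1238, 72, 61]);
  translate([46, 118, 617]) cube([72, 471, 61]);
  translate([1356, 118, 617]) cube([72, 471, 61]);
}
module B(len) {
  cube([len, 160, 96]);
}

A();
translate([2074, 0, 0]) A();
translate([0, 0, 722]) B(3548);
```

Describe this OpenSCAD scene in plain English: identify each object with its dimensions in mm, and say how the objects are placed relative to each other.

A is a rectangular dining table. The top is 1474×707×44 mm with its upper surface at z = 722 mm. It stands on four 72×72 mm square legs, each inset 46 mm from the nearest pair of top edges, running from the floor to the underside of the top. Four apron rails, 72 mm thick and 61 mm tall, run between adjacent legs with their top edges flush with the underside of the top and their outer faces flush with the legs' outer faces.

B is a rectangular beam 3548 mm long (x), 160 mm deep (y), 96 mm thick (z).

The beam spans the tops of two tables placed 600 mm apart, resting at z = 722 mm.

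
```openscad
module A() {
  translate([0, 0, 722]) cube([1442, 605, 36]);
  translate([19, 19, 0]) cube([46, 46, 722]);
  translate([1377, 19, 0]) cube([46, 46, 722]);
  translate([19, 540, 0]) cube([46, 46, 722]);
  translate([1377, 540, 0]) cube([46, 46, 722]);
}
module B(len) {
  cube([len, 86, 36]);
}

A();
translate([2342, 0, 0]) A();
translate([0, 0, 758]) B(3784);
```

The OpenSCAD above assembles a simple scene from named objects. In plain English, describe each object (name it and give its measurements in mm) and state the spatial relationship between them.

A is a rectangular dining table. The top is 1442×605×36 mm with its upper surface at z = 758 mm. It stands on four 46×46 mm square legs, each inset 19 mm from the nearest pair of top edges, running from the floor to the underside of the top.

B is a rectangular beam 3784 mm long (x), 86 mm deep (y), 36 mm thick (z).

The beam spans the tops of two tables placed 900 mm apart, resting at z = 758 mm.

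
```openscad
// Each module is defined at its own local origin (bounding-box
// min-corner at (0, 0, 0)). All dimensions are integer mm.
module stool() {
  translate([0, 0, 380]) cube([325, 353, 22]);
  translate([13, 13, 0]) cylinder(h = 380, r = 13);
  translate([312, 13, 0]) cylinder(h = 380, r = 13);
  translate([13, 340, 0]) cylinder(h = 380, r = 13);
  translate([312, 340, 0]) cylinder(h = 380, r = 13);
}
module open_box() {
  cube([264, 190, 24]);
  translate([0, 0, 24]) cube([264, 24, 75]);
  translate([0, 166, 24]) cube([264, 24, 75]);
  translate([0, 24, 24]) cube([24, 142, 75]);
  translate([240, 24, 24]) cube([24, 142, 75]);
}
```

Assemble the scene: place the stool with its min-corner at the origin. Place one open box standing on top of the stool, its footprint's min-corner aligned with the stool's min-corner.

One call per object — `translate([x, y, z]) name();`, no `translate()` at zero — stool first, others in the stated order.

stool();
translate([0, 0, 402]) open_box();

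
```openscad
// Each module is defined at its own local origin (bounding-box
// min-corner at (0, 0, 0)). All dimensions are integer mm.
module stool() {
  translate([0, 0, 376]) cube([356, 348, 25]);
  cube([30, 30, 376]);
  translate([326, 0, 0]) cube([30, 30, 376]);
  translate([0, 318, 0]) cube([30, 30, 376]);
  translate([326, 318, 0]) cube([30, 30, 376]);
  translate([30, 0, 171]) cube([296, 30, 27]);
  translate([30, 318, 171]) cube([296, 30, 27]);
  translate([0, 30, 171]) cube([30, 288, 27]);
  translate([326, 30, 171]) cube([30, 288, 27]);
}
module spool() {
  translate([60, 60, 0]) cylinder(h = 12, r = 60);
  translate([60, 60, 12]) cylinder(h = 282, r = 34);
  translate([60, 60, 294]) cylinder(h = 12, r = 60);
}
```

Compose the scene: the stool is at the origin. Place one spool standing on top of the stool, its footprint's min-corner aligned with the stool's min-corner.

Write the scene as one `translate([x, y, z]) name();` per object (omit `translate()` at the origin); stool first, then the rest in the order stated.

stool();
translate([0, 0, 401]) spool();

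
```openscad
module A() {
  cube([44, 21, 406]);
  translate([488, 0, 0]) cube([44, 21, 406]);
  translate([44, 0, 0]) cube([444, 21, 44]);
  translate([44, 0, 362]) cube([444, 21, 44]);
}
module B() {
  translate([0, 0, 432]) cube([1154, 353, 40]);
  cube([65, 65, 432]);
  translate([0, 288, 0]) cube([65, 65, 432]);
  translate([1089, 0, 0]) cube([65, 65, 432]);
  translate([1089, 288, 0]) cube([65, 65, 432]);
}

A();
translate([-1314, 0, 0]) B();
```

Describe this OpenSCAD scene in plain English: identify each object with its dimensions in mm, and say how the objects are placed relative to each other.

A is a picture frame with a 444×318 mm rectangular opening (x by z) and a uniform 44 mm border on every side. Frame depth is 21 mm along y. It is built from two vertical stiles running the full outside height and two horizontal rails spanning the gap between the stiles.

B is a bench: a 1154×353 mm seat slab, 40 mm thick, top at z = 472 mm, on four 65×65 mm square legs flush with the seat corners and standing on z = 0.

The bench is on the floor beside the picture frame on its −x side.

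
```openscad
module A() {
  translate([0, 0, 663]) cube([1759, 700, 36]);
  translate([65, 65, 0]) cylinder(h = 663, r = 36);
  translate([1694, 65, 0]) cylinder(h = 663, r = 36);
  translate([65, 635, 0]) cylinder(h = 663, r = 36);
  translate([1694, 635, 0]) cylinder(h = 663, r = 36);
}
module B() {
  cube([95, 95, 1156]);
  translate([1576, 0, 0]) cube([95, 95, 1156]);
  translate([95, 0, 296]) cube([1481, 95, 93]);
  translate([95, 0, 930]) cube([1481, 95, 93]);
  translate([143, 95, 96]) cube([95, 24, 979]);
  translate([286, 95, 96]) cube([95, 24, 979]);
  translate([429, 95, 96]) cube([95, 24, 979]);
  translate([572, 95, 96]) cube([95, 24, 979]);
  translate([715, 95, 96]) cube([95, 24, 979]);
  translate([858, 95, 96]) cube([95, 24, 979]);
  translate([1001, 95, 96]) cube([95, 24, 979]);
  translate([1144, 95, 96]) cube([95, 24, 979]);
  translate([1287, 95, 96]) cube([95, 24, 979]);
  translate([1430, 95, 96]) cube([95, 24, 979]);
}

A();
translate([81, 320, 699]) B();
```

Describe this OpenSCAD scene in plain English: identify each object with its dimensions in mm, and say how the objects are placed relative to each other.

A is a table with a 1759×700 mm rectangular top, 36 mm thick, top surface at z = 699 mm, supported by four round legs of 72 mm diameter, each leg's bounding box inset 29 mm from the nearest pair of top edges, running from the floor.

B is a fence section. Two 95×95 mm posts, 1156 mm tall, stand on the floor with a clear span of 1481 mm between their inner faces. Two horizontal rails of 95×93 mm section span the gap between the posts with their undersides at z = 296 mm and z = 930 mm, flush with the posts' −y face. 10 pickets, each 95 mm wide, 24 mm thick and 979 mm tall, are fixed to the +y face of the rails with their bottoms at z = 96 mm, evenly spaced across the span with equal gaps (rounded down to the nearest mm) at the −x end and between each pair — any rounding remainder accumulates at the +x end.

The fence section is on top of the table.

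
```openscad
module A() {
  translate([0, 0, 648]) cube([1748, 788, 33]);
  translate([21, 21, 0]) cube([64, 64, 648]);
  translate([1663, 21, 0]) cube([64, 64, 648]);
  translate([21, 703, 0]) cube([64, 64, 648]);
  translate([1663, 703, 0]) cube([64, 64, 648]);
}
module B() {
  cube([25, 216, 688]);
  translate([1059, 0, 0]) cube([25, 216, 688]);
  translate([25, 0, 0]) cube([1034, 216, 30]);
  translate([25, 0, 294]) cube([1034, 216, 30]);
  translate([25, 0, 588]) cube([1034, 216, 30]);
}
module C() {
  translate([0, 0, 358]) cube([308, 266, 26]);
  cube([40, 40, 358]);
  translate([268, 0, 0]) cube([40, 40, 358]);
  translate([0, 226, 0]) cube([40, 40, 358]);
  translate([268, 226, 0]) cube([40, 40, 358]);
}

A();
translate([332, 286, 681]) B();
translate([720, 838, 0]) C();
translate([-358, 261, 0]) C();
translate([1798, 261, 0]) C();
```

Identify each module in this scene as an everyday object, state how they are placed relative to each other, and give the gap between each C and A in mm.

A is a table. B is a bookshelf. C is a stool. The bookshelf is on top of the table, centred. Three stools sit around the table at the +y, −x, +x sides. The gap between each stool and the table is 50 mm.

Each stool's nearest face is 50 mm from the table's bounding box.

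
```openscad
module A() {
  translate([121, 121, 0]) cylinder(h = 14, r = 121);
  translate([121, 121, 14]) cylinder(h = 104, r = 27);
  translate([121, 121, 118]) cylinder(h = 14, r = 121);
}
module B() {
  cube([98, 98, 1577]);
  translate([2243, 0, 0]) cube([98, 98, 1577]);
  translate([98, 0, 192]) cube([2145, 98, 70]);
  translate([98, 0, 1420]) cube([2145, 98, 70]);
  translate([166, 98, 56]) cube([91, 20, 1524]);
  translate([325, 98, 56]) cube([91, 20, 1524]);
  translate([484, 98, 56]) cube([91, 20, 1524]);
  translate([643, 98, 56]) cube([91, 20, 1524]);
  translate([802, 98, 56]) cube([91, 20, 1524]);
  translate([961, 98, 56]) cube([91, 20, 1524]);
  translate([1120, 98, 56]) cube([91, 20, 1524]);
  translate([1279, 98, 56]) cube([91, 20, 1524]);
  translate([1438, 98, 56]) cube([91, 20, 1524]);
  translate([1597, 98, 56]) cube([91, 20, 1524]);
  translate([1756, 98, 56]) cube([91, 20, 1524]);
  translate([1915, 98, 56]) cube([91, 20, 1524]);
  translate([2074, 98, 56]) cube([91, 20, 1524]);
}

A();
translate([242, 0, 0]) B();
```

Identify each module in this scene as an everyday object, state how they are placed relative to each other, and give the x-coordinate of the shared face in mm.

The spool's +x face and the fence section's −x face are both at x = 242 mm.

A is a spool. B is a fence section. The fence section is against the spool's +x side, with their −y faces flush. The x-coordinate of the shared face is 242 mm.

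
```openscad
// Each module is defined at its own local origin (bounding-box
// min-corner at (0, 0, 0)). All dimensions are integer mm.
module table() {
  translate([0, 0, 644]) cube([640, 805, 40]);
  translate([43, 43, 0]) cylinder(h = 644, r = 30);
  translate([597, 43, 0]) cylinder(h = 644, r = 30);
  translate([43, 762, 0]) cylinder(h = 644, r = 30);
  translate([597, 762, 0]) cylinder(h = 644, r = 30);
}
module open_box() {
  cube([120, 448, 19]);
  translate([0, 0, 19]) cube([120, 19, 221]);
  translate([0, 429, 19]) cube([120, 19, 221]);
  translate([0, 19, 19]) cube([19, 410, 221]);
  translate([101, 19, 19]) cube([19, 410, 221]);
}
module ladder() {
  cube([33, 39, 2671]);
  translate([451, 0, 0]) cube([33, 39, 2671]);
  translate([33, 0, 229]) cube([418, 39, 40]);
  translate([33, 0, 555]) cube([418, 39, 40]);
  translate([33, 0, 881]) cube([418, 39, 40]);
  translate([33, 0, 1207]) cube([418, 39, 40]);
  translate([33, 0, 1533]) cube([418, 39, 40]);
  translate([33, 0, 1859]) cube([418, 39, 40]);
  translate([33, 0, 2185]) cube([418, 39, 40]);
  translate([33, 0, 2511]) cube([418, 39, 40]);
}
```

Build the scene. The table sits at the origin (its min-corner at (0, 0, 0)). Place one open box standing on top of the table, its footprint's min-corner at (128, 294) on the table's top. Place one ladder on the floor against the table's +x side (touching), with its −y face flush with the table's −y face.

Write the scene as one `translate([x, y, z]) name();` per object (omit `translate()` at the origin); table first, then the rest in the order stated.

table();
translate([128, 294, 684]) open_box();
translate([640, 0, 0]) ladder();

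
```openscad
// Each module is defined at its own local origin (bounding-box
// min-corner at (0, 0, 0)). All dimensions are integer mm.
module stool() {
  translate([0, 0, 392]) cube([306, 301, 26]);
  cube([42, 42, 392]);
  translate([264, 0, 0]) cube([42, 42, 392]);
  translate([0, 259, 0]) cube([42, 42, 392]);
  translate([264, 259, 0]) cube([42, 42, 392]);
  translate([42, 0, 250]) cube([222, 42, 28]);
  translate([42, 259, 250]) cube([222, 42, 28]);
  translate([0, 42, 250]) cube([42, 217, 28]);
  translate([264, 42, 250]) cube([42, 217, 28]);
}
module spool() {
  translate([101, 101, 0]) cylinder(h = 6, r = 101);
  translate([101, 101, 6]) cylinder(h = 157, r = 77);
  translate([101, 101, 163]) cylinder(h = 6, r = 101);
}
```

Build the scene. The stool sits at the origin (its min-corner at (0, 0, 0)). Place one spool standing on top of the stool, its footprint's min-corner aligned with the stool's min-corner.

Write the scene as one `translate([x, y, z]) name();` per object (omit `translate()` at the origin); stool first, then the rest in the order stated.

stool();
translate([0, 0, 418]) spool();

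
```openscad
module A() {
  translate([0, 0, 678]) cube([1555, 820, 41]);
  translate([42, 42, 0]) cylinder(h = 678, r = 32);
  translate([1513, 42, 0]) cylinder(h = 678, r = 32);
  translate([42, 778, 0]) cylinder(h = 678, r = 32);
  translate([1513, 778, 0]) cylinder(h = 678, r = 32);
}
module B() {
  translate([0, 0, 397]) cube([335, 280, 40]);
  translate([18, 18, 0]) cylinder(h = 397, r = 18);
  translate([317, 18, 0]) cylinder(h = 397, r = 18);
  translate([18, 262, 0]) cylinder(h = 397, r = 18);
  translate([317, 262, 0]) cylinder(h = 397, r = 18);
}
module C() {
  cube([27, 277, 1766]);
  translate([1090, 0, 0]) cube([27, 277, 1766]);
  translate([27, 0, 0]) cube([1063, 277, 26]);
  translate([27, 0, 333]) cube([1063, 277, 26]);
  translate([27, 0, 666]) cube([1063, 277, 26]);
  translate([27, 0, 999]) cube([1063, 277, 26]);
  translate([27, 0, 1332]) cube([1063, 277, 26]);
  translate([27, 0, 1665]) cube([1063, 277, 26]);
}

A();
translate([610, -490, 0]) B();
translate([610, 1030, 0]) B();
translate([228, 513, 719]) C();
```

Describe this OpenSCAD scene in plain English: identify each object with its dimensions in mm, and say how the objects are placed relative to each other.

A is a rectangular dining table. The top is 1555×820×41 mm with its upper surface at z = 719 mm. It stands on four round legs of 64 mm diameter, each leg's bounding box inset 10 mm from the nearest pair of top edges, running from the floor to the underside of the top.

B is a four-legged stool. The seat is a 335×280×40 mm slab whose top surface is at z = 437 mm; four round legs, each 36 mm in diameter, run from the floor (z = 0) to the underside of the seat, each leg's axis is inset half a diameter from the nearest pair of seat edges (so the leg's bounding box is flush with the corner).

C is an open bookshelf. Two side panels, each 27 mm thick, 277 mm deep and 1766 mm tall, stand 1117 mm apart (outside-to-outside). Between them sit 6 shelves, each 26 mm thick and 277 mm deep, spanning the full gap between the sides. The bottom shelf rests on the floor (its underside at z = 0) and the clear gap between one shelf's top and the next shelf's underside is 307 mm.

Two stools sit around the table at the −y, +y sides. The bookshelf is on top of the table.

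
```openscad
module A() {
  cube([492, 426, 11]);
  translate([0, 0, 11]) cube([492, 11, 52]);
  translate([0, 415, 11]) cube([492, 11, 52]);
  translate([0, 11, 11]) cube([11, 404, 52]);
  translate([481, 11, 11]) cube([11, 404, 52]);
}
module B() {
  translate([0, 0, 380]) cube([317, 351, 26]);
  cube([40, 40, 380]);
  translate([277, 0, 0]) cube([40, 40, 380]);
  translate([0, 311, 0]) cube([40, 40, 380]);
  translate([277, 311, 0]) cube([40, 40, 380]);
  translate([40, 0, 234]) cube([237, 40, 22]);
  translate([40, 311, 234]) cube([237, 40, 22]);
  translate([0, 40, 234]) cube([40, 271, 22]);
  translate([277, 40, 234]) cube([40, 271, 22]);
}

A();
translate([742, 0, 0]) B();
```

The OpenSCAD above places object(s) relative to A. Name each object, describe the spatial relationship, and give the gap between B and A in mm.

A is an open box. B is a stool. The stool is on the floor beside the open box on its +x side. The gap between the stool and the open box is 250 mm.

The stool's nearest face is 250 mm from the open box's +x face.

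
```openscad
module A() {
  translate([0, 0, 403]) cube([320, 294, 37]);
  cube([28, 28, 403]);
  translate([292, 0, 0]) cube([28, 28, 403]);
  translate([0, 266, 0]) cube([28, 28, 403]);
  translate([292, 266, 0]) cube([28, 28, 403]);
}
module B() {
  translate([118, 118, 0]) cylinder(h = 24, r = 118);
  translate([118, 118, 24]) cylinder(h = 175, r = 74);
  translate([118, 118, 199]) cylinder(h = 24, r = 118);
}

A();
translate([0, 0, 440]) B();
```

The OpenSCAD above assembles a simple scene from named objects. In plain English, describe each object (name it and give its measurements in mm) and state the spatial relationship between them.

A is a four-legged stool. The seat is 320×294 mm, 37 mm thick, top at z = 440 mm. It stands on four square legs, each 28×28 mm in cross-section, from z = 0 to the seat underside, each flush with a corner of the seat.

B is a spool: two coaxial disc flanges of radius 118 mm and thickness 24 mm, joined by a core cylinder of radius 74 mm and height 175 mm. The lower flange rests on z = 0 and the three cylinders share a vertical axis.

The spool is on top of the stool.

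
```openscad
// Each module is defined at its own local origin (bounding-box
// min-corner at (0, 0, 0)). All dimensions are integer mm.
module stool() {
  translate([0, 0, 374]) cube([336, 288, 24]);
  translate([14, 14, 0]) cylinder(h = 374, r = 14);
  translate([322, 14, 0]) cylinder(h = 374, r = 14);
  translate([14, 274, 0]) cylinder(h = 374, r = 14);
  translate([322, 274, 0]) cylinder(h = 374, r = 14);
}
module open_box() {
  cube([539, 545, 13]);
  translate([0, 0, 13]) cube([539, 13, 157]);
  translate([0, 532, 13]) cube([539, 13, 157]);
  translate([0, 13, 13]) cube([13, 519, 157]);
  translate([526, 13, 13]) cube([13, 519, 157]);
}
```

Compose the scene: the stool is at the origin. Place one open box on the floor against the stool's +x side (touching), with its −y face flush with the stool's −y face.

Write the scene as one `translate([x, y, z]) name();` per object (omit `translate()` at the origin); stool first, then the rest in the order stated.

stool();
translate([336, 0, 0]) open_box();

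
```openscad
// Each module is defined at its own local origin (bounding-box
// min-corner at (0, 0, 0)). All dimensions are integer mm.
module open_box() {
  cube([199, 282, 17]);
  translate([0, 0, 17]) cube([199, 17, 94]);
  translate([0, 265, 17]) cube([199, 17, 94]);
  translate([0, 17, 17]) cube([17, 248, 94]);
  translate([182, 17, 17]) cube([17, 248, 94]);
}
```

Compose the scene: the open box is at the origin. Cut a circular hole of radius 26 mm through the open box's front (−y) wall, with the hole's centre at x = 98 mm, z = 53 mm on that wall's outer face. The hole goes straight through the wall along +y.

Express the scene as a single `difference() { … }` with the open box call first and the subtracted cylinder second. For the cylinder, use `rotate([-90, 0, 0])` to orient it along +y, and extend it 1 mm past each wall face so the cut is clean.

difference() {
  open_box();
  translate([98, -1, 53]) rotate([-90, 0, 0]) cylinder(h = 19, r = 26);
}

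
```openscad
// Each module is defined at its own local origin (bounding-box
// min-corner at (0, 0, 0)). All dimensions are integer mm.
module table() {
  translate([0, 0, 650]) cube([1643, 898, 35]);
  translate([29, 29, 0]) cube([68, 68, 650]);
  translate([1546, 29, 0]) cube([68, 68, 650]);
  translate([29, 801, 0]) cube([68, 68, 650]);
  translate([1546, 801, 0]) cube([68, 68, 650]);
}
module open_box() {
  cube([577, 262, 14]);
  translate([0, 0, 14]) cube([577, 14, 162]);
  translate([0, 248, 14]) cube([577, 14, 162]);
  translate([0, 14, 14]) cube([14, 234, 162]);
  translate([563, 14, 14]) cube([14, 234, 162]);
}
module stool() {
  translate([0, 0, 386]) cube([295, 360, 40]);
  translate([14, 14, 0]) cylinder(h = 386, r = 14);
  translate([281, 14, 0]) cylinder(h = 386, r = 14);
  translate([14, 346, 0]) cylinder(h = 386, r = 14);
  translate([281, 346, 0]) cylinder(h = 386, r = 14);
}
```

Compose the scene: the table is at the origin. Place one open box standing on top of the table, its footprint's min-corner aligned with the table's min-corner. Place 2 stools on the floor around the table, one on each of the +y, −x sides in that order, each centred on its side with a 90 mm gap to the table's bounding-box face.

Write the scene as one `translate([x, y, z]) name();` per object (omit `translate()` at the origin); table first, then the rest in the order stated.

table();
translate([0, 0, 685]) open_box();
translate([674, 988, 0]) stool();
translate([-385, 269, 0]) stool();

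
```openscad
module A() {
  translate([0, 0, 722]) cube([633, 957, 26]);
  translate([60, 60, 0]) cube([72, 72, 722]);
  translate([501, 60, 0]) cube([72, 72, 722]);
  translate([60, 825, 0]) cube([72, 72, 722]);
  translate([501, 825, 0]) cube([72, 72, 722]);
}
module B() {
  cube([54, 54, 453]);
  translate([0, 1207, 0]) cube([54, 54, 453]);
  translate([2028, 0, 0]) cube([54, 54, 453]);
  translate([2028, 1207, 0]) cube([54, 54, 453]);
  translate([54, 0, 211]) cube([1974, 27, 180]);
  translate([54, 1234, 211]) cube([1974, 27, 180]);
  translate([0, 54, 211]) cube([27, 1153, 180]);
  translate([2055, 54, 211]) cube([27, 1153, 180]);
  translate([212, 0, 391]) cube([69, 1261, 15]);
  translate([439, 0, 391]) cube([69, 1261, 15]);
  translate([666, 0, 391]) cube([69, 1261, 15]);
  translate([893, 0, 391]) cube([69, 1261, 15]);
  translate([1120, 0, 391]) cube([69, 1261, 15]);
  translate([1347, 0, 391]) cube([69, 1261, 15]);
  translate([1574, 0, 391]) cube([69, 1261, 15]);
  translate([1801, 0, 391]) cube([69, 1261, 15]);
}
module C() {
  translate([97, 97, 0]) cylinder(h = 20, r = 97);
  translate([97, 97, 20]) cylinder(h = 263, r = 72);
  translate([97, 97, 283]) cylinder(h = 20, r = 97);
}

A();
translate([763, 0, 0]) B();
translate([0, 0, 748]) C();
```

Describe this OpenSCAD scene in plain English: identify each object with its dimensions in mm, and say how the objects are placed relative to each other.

A is a rectangular dining table. The top is 633×957×26 mm with its upper surface at z = 748 mm. It stands on four 72×72 mm square legs, each inset 60 mm from the nearest pair of top edges, running from the floor to the underside of the top.

B is a bed frame 2082 mm long (x) by 1261 mm wide (y). Four 54×54 mm corner posts, 453 mm tall, at the corners of the footprint. Four rails of 27 mm thickness and 180 mm height run between adjacent posts with their undersides at z = 211 mm, their outer faces flush with the outside of the frame (the two x-running rails run between the posts' inner faces; the two y-running rails run between the posts' inner faces). 8 slats, each 69 mm wide (x) and 15 mm thick, lie across the top of the two x-running rails, running the full 1261 mm width of the frame in y; the slats are evenly spaced along x between the inner faces of the end posts with equal gaps (rounded down to the nearest mm) at the −x end and between each pair — any rounding remainder accumulates at the +x end.

C is a spool: two coaxial disc flanges of radius 97 mm and thickness 20 mm, joined by a core cylinder of radius 72 mm and height 263 mm. The lower flange rests on z = 0 and the three cylinders share a vertical axis.

The bed frame is on the floor beside the table on its +x side. The spool is on top of the table.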